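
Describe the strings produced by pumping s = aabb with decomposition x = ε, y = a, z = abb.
{xy^i z : i ≥ 0} = {a^(i+1) b^2 : i ≥ 0} = {abb, aabb, aaabb, ...}

With x = ε, y = a, z = abb: Starting with aabb and pumping the first 'a' (z = abb keeps the second 'a'), we get strings with i+1 a's followed by 2 b's for i = 0, 1, 2, ...; note bb is not produced because z always contributes one a.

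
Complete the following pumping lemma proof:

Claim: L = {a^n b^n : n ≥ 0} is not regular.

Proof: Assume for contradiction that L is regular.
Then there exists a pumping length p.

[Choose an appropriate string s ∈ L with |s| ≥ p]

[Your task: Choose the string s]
s = a^p b^p

This string is in L (has equal a's and b's) and has length 2p ≥ p.
Any decomposition xyz with |xy| ≤ p means y consists only of a's,
so pumping will unbalance the counts.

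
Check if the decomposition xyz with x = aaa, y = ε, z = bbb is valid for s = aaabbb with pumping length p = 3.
Violated: |y| > 0

The decomposition x = aaa, y = ε, z = bbb for s = aaabbb with p = 3
violates the constraint: |y| > 0

|y| = 0, but the pumping lemma requires |y| > 0 (y must be non-empty).

Pumping lemma constraints:
1. xyz = s (decomposition is valid)
2. |xy| ≤ p
3. |y| > 0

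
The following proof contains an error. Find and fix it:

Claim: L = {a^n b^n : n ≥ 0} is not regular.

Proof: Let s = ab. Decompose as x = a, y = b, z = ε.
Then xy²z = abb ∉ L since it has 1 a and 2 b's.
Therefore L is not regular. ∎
Error: The string s = ab might be shorter than the pumping length p.

Correction: Choose s = a^p b^p to ensure |s| ≥ p. Also, the decomposition is wrong: with |xy| ≤ p, y cannot include b's when s starts with p a's.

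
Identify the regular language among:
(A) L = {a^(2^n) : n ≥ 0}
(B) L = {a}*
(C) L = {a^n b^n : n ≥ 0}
(B) {a}*

(B) L = {a}* is regular.

This can be recognized by a finite automaton (DFA/NFA).
Regular expressions like {a}* define regular languages.

The other choices are not regular:
- {a^n b^n : n ≥ 0}: After pumping, the number of a's and b's become unequal
- {a^(2^n) : n ≥ 0}: After pumping, length is no longer a power of 2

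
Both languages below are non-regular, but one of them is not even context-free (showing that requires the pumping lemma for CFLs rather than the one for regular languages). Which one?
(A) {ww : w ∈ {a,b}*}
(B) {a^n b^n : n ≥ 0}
(A) {ww : w ∈ {a,b}*}

(A) {ww : w ∈ {a,b}*} requires the CFL pumping lemma.

- {a^n b^n : n ≥ 0} is context-free (but not regular)
  • Can be shown non-regular with the regular pumping lemma
  • After pumping, the number of a's and b's become unequal

- {ww : w ∈ {a,b}*} is NOT context-free
  • Requires the CFL pumping lemma to prove
  • Even a PDA cannot compare two arbitrary halves symbol by symbol; CFL pumping on a^p b^p a^p b^p fails

The CFL pumping lemma is "stronger" in that it can prove non-membership
in the larger class of context-free languages.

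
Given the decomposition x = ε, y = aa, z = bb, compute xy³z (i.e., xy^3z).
aaaaaabb

Given x = '', y = 'aa', z = 'bb' and i = 3:

xy^3z = x + y·y·...·y (3 times) + z
       = '' + 'aa'^3 + 'bb'
       = '' + 'aaaaaa' + 'bb'
       = 'aaaaaabb'

The pumped string is 'aaaaaabb' with length 8.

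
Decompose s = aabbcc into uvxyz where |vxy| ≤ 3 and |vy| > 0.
u='aa', v='b', x='b', y='c', z='c'

For s = aabbcc with pumping length p = 3:

One valid decomposition:
- u = 'aa'
- v = 'b'
- x = 'b'
- y = 'c'
- z = 'c'

Verification:
- uvxyz = 'aa' + 'b' + 'b' + 'c' + 'c' = aabbcc ✓
- |vxy| = |'bbc'| = 3 ≤ 3 ✓
- |vy| = |'bc'| = 2 > 0 ✓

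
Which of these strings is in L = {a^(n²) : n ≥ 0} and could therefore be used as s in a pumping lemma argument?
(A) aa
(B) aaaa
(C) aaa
(B) aaaa

The pumping lemma is applied to a string s that lies in L, so first check membership of each option:
- (A) aa has length 2, strictly between 1² = 1 and 2² = 4, so it is not in L ✗
- (B) aaaa has length 4 = 2², a perfect square, so it is in L ✓
- (C) aaa has length 3, strictly between 1² = 1 and 2² = 4, so it is not in L ✗

Only (B) aaaa is in L, so it is the only candidate that could play the role of s.
(In a complete proof one picks s in terms of the pumping length p so that |s| ≥ p is guaranteed; a fixed string like aaaa illustrates the shape of such an s.)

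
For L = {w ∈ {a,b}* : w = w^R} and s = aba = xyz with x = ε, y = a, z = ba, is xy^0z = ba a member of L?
No

xy⁰z = ε · ε · ba = ba.
ba reversed is ab ≠ ba, so it is not a palindrome and is not in L.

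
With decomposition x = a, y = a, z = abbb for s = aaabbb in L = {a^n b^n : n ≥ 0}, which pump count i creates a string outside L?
i = 3

xy³z = a · aaa · abbb = aaaaabbb; aaaaabbb has 5 a's and 3 b's; 5 ≠ 3, so it is not in L.
(Other choices also work, e.g. i = 0, 2; only i = 1 is guaranteed to stay in L since xy¹z = s.)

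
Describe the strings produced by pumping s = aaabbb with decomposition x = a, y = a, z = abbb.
{xy^i z : i ≥ 0} = {a^(2+i) b^3 : i ≥ 0} = {aabbb, aaabbb, aaaabbb, ...}

With x = a, y = a, z = abbb: Starting with aaabbb and pumping the second 'a', we get strings with 2+i a's followed by 3 b's for i = 0, 1, 2, ...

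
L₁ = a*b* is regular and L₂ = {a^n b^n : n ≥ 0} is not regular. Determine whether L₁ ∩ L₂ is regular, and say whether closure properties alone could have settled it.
No — L₁ ∩ L₂ is not regular.

Every string a^n b^n already lies in a*b*, so L₁ ∩ L₂ = {a^n b^n : n ≥ 0} = L₂ itself, which is the standard non-regular language (pump s = a^p b^p).

Note that the bare facts "L₁ regular, L₂ non-regular" do not settle the question by themselves: the closure of regular languages under ∪, ∩, complement and difference applies only when BOTH operands are regular. With a non-regular operand the result can come out regular or non-regular depending on the specific languages, so one has to work out L₁ ∩ L₂ for this particular pair, as above.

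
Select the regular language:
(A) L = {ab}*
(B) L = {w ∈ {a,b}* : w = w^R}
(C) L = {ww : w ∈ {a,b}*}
(A) {ab}*

(A) L = {ab}* is regular.

This can be recognized by a finite automaton (DFA/NFA).
Regular expressions like {ab}* define regular languages.

The other choices are not regular:
- {ww : w ∈ {a,b}*}: After pumping, the two halves no longer match
- {w ∈ {a,b}* : w = w^R}: After pumping, the string is no longer symmetric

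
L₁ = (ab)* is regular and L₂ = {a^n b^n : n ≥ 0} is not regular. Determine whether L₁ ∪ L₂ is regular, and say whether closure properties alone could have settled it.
No — L₁ ∪ L₂ is not regular.

Let U = (ab)* ∪ {a^n b^n}. If U were regular, then U ∩ aa*bb* would be regular (closure under intersection with a regular language). But (ab)* ∩ aa*bb* = {ab} and {a^n b^n} ∩ aa*bb* = {a^n b^n : n ≥ 1}, so U ∩ aa*bb* = {a^n b^n : n ≥ 1}, which is not regular. Hence U is not regular.

Note that the bare facts "L₁ regular, L₂ non-regular" do not settle the question by themselves: the closure of regular languages under ∪, ∩, complement and difference applies only when BOTH operands are regular. With a non-regular operand the result can come out regular or non-regular depending on the specific languages, so one has to work out L₁ ∪ L₂ for this particular pair, as above.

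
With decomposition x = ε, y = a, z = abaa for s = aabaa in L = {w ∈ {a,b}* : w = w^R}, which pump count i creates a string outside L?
i = 0

xy⁰z = ε · ε · abaa = abaa; abaa reversed is aaba ≠ abaa, so it is not a palindrome and is not in L.
(Other choices also work, e.g. i = 2, 3; only i = 1 is guaranteed to stay in L since xy¹z = s.)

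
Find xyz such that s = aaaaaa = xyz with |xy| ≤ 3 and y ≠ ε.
x = '', y = 'a', z = 'aaaaa'

For s = aaaaaa and p = 3, one valid decomposition is:
- x = '' (length 0)
- y = 'a' (length 1)
- z = 'aaaaa' (length 5)

Verification:
- xyz = '' + 'a' + 'aaaaa' = aaaaaa ✓
- |xy| = 1 ≤ 3 ✓
- |y| = 1 > 0 ✓

All pumping lemma constraints are satisfied.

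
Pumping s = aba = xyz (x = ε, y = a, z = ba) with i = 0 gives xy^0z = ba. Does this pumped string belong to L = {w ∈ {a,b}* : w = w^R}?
No

xy⁰z = ε · ε · ba = ba.
ba reversed is ab ≠ ba, so it is not a palindrome and is not in L.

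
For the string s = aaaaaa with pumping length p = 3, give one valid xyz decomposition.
x = '', y = 'aa', z = 'aaaa'

For s = aaaaaa and p = 3, one valid decomposition is:
- x = '' (length 0)
- y = 'aa' (length 2)
- z = 'aaaa' (length 4)

Verification:
- xyz = '' + 'aa' + 'aaaa' = aaaaaa ✓
- |xy| = 2 ≤ 3 ✓
- |y| = 2 > 0 ✓

All pumping lemma constraints are satisfied.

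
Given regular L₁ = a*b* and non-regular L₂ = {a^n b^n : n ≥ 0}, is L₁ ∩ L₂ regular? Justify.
No — L₁ ∩ L₂ is not regular.

Every string a^n b^n already lies in a*b*, so L₁ ∩ L₂ = {a^n b^n : n ≥ 0} = L₂ itself, which is the standard non-regular language (pump s = a^p b^p).

Note that the bare facts "L₁ regular, L₂ non-regular" do not settle the question by themselves: the closure of regular languages under ∪, ∩, complement and difference applies only when BOTH operands are regular. With a non-regular operand the result can come out regular or non-regular depending on the specific languages, so one has to work out L₁ ∩ L₂ for this particular pair, as above.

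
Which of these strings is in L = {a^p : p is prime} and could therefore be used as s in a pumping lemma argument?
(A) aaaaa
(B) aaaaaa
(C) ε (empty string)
(A) aaaaa

The pumping lemma is applied to a string s that lies in L, so first check membership of each option:
- (A) aaaaa has length 5, which is prime, so it is in L ✓
- (B) aaaaaa has length 6 = 2 × 3, which is not prime, so it is not in L ✗
- (C) ε has length 0, which is not prime, so it is not in L ✗

Only (A) aaaaa is in L, so it is the only candidate that could play the role of s.
(In a complete proof one picks s in terms of the pumping length p so that |s| ≥ p is guaranteed; a fixed string like aaaaa illustrates the shape of such an s.)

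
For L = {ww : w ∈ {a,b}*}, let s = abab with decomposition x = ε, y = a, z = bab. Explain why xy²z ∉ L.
xy²z = aabab ∉ L

Pumping with i = 2 replaces y = a by y² = aa:
- Original: s = xyz = abab; abab splits into halves ab · ab, which are equal, so it is in L (w = ab)
- Pumped: xy²z = ε · aa · bab = aabab
- aabab has odd length 5, so it cannot be written as ww and is not in L

The pumping lemma would require xy²z ∈ L, so this decomposition yields a contradiction.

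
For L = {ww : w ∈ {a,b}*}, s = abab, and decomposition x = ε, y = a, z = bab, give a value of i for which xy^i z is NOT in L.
i = 3

xy³z = ε · aaa · bab = aaabab; aaabab has length 6; its halves are aaa and bab, which differ, so it is not in L.
(Other choices also work, e.g. i = 0, 2; only i = 1 is guaranteed to stay in L since xy¹z = s.)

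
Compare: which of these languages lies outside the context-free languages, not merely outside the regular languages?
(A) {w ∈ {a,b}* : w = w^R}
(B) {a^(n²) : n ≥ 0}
(B) {a^(n²) : n ≥ 0}

(B) {a^(n²) : n ≥ 0} requires the CFL pumping lemma.

- {w ∈ {a,b}* : w = w^R} is context-free (but not regular)
  • Can be shown non-regular with the regular pumping lemma
  • After pumping, the string is no longer symmetric

- {a^(n²) : n ≥ 0} is NOT context-free
  • Requires the CFL pumping lemma to prove
  • Gaps between squares grow unboundedly

The CFL pumping lemma is "stronger" in that it can prove non-membership
in the larger class of context-free languages.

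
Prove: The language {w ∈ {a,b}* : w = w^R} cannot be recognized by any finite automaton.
Assume for contradiction that L is regular, and let p ≥ 1 be the pumping length given by the pumping lemma.
Choose s = a^p b a^p. Then s ∈ L (it reads the same in both directions) and |s| = 2p + 1 ≥ p.
By the pumping lemma, s = xyz for some x, y, z with |xy| ≤ p, |y| ≥ 1, and xy^i z ∈ L for every i ≥ 0.
Since |xy| ≤ p and the first p symbols of s are all a's, y = a^k for some k with 1 ≤ k ≤ p.

Take i = 0: xy⁰z = a^(p − k) b a^p.
Its reversal is a^p b a^(p − k). These differ because the block of a's before the unique b has length p − k in one and p in the other, and p − k ≠ p since k ≥ 1. So xy⁰z is not a palindrome, i.e. xy⁰z ∉ L.

This contradicts the pumping lemma, which requires xy^i z ∈ L for all i ≥ 0.
Hence L = {w ∈ {a,b}* : w = w^R} is not regular. ∎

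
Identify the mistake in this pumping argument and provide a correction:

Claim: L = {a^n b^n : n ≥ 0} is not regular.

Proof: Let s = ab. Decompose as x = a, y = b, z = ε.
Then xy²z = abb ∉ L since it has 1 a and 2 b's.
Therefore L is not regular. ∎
Error: The string s = ab might be shorter than the pumping length p.

Correction: Choose s = a^p b^p to ensure |s| ≥ p. Also, the decomposition is wrong: with |xy| ≤ p, y cannot include b's when s starts with p a's.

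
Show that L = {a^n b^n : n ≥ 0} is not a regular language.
Assume for contradiction that L is regular, and let p ≥ 1 be the pumping length given by the pumping lemma.
Choose s = a^p b^p. Then s ∈ L and |s| = 2p ≥ p.
By the pumping lemma, s = xyz for some x, y, z with |xy| ≤ p, |y| ≥ 1, and xy^i z ∈ L for every i ≥ 0.
Since |xy| ≤ p and the first p symbols of s are all a's, we must have y = a^k for some k with 1 ≤ k ≤ p.

Take i = 0: xy⁰z = a^(p − k) b^p.
This string has p − k a's but p b's, and p − k < p because k ≥ 1. So xy⁰z ∉ L.

This contradicts the pumping lemma, which requires xy^i z ∈ L for all i ≥ 0.
Hence L = {a^n b^n : n ≥ 0} is not regular. ∎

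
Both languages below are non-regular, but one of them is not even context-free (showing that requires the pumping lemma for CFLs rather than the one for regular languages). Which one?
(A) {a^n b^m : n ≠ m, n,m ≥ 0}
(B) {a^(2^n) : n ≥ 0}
(B) {a^(2^n) : n ≥ 0}

(B) {a^(2^n) : n ≥ 0} requires the CFL pumping lemma.

- {a^n b^m : n ≠ m, n,m ≥ 0} is context-free (but not regular)
  • Can be shown non-regular with the regular pumping lemma
  • After pumping a's, we can make n = m

- {a^(2^n) : n ≥ 0} is NOT context-free
  • Requires the CFL pumping lemma to prove
  • Gaps between powers of 2 grow exponentially

The CFL pumping lemma is "stronger" in that it can prove non-membership
in the larger class of context-free languages.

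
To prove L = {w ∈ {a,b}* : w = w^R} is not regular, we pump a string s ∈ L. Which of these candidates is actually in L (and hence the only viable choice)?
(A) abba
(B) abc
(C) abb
(A) abba

The pumping lemma is applied to a string s that lies in L, so first check membership of each option:
- (A) abba reversed is abba, the same string, so it is a palindrome and is in L ✓
- (B) abc reversed is cba ≠ abc, so it is not a palindrome and is not in L ✗
- (C) abb reversed is bba ≠ abb, so it is not a palindrome and is not in L ✗

Only (A) abba is in L, so it is the only candidate that could play the role of s.
(In a complete proof one picks s in terms of the pumping length p so that |s| ≥ p is guaranteed; a fixed string like abba illustrates the shape of such an s.)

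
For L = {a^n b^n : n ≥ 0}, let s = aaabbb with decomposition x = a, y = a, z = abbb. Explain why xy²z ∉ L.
xy²z = aaaabbb ∉ L

Pumping with i = 2 replaces y = a by y² = aa:
- Original: s = xyz = aaabbb; aaabbb = a^3 b^3 has equal counts (3 = 3), so it is in L
- Pumped: xy²z = a · aa · abbb = aaaabbb
- aaaabbb has 4 a's and 3 b's; 4 ≠ 3, so it is not in L

The pumping lemma would require xy²z ∈ L, so this decomposition yields a contradiction.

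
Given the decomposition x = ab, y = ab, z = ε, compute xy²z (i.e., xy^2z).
ababab

Given x = 'ab', y = 'ab', z = '' and i = 2:

xy^2z = x + y·y·...·y (2 times) + z
       = 'ab' + 'ab'^2 + ''
       = 'ab' + 'abab' + ''
       = 'ababab'

The pumped string is 'ababab' with length 6.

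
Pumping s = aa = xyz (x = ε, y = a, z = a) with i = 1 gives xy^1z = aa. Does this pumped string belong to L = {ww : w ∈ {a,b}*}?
Yes

xy¹z = ε · a · a = aa.
aa splits into halves a · a, which are equal, so it is in L (w = a).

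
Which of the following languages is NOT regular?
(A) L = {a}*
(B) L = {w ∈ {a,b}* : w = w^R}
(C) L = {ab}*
(B) {w ∈ {a,b}* : w = w^R}

(B) L = {w ∈ {a,b}* : w = w^R} is NOT regular.

The pumping lemma can be used to prove this:
After pumping, the string is no longer symmetric

The other languages are regular because they can be recognized by finite automata.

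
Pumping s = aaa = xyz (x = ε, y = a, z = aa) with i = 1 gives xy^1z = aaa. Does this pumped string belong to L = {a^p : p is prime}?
Yes

xy¹z = ε · a · aa = aaa.
aaa has length 3, which is prime, so it is in L.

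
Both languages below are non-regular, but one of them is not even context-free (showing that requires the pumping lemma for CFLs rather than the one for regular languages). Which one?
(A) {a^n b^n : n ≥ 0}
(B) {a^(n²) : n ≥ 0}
(B) {a^(n²) : n ≥ 0}

(B) {a^(n²) : n ≥ 0} requires the CFL pumping lemma.

- {a^n b^n : n ≥ 0} is context-free (but not regular)
  • Can be shown non-regular with the regular pumping lemma
  • After pumping, the number of a's and b's become unequal

- {a^(n²) : n ≥ 0} is NOT context-free
  • Requires the CFL pumping lemma to prove
  • Gaps between squares grow unboundedly

The CFL pumping lemma is "stronger" in that it can prove non-membership
in the larger class of context-free languages.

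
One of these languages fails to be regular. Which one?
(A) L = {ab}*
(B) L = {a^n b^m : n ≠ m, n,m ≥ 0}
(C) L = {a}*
(B) {a^n b^m : n ≠ m, n,m ≥ 0}

(B) L = {a^n b^m : n ≠ m, n,m ≥ 0} is NOT regular.

The pumping lemma can be used to prove this:
After pumping a's, we can make n = m

The other languages are regular because they can be recognized by finite automata.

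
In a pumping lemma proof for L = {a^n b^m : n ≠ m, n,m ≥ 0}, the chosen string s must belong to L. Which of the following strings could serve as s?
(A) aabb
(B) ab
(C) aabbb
(C) aabbb

The pumping lemma is applied to a string s that lies in L, so first check membership of each option:
- (A) aabb = a^2 b^2 has n = m = 2, so it is not in L ✗
- (B) ab = a^1 b^1 has n = m = 1, so it is not in L ✗
- (C) aabbb = a^2 b^3 with 2 ≠ 3, so it is in L ✓

Only (C) aabbb is in L, so it is the only candidate that could play the role of s.
(In a complete proof one picks s in terms of the pumping length p so that |s| ≥ p is guaranteed; a fixed string like aabbb illustrates the shape of such an s.)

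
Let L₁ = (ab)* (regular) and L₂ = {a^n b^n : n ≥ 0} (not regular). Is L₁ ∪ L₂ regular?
No — L₁ ∪ L₂ is not regular.

Let U = (ab)* ∪ {a^n b^n}. If U were regular, then U ∩ aa*bb* would be regular (closure under intersection with a regular language). But (ab)* ∩ aa*bb* = {ab} and {a^n b^n} ∩ aa*bb* = {a^n b^n : n ≥ 1}, so U ∩ aa*bb* = {a^n b^n : n ≥ 1}, which is not regular. Hence U is not regular.

Note that the bare facts "L₁ regular, L₂ non-regular" do not settle the question by themselves: the closure of regular languages under ∪, ∩, complement and difference applies only when BOTH operands are regular. With a non-regular operand the result can come out regular or non-regular depending on the specific languages, so one has to work out L₁ ∪ L₂ for this particular pair, as above.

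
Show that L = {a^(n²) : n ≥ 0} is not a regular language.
Assume for contradiction that L is regular, and let p ≥ 1 be the pumping length given by the pumping lemma.
Choose s = a^(p²). Then s ∈ L and |s| = p² ≥ p.
By the pumping lemma, s = xyz for some x, y, z with |xy| ≤ p, |y| ≥ 1, and xy^i z ∈ L for every i ≥ 0.
Here y = a^k for some k with 1 ≤ k ≤ |xy| ≤ p.

Take i = 2: |xy²z| = p² + k.
Now p² < p² + k ≤ p² + p < p² + 2p + 1 = (p + 1)².
So |xy²z| lies strictly between the consecutive squares p² and (p + 1)², hence is not a perfect square, and xy²z ∉ L.

This contradicts the pumping lemma, which requires xy^i z ∈ L for all i ≥ 0.
Hence L = {a^(n²) : n ≥ 0} is not regular. ∎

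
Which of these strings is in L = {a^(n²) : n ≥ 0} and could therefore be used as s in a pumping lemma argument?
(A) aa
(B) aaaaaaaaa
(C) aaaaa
(B) aaaaaaaaa

The pumping lemma is applied to a string s that lies in L, so first check membership of each option:
- (A) aa has length 2, strictly between 1² = 1 and 2² = 4, so it is not in L ✗
- (B) aaaaaaaaa has length 9 = 3², a perfect square, so it is in L ✓
- (C) aaaaa has length 5, strictly between 2² = 4 and 3² = 9, so it is not in L ✗

Only (B) aaaaaaaaa is in L, so it is the only candidate that could play the role of s.
(In a complete proof one picks s in terms of the pumping length p so that |s| ≥ p is guaranteed; a fixed string like aaaaaaaaa illustrates the shape of such an s.)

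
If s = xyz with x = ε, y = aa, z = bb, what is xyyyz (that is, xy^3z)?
aaaaaabb

Given x = '', y = 'aa', z = 'bb' and i = 3:

xy^3z = x + y·y·...·y (3 times) + z
       = '' + 'aa'^3 + 'bb'
       = '' + 'aaaaaa' + 'bb'
       = 'aaaaaabb'

The pumped string is 'aaaaaabb' with length 8.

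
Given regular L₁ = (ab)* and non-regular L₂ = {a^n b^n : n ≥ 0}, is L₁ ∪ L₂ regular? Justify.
No — L₁ ∪ L₂ is not regular.

Let U = (ab)* ∪ {a^n b^n}. If U were regular, then U ∩ aa*bb* would be regular (closure under intersection with a regular language). But (ab)* ∩ aa*bb* = {ab} and {a^n b^n} ∩ aa*bb* = {a^n b^n : n ≥ 1}, so U ∩ aa*bb* = {a^n b^n : n ≥ 1}, which is not regular. Hence U is not regular.

Note that the bare facts "L₁ regular, L₂ non-regular" do not settle the question by themselves: the closure of regular languages under ∪, ∩, complement and difference applies only when BOTH operands are regular. With a non-regular operand the result can come out regular or non-regular depending on the specific languages, so one has to work out L₁ ∪ L₂ for this particular pair, as above.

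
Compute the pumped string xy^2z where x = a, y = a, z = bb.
aaabb

Given x = 'a', y = 'a', z = 'bb' and i = 2:

xy^2z = x + y·y·...·y (2 times) + z
       = 'a' + 'a'^2 + 'bb'
       = 'a' + 'aa' + 'bb'
       = 'aaabb'

The pumped string is 'aaabb' with length 5.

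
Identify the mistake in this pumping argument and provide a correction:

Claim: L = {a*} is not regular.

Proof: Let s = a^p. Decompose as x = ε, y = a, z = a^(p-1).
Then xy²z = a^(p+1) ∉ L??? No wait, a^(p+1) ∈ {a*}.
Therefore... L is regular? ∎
Error: The proof attempts to show a*  is not regular, but a* IS regular!

Correction: a* is a regular language (recognized by a simple DFA with one accepting state and self-loop on 'a'). The pumping lemma can only prove non-regularity, not regularity. For regular languages, pumping always works.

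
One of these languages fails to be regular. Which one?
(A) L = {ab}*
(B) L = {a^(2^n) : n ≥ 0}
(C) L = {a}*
(B) {a^(2^n) : n ≥ 0}

(B) L = {a^(2^n) : n ≥ 0} is NOT regular.

The pumping lemma can be used to prove this:
After pumping, length is no longer a power of 2

The other languages are regular because they can be recognized by finite automata.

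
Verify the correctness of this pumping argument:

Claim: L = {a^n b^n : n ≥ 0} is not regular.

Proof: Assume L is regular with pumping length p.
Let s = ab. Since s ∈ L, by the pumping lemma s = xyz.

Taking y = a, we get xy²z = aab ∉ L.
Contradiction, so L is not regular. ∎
The proof is INCORRECT.

Error: The string s = ab may be shorter than p.
The pumping lemma only applies to strings with |s| ≥ p, and p is not under our control.
We must choose s in terms of p, e.g. s = a^p b^p, to ensure |s| ≥ p.
(The proof also fixes one particular y; a valid argument must handle every decomposition with |xy| ≤ p and |y| ≥ 1 — for s = a^p b^p this forces y = a^k, and then xy²z = a^(p+k) b^p ∉ L.)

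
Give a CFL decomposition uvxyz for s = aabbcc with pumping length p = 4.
u='a', v='a', x='bb', y='c', z='c'

For s = aabbcc with pumping length p = 4:

One valid decomposition:
- u = 'a'
- v = 'a'
- x = 'bb'
- y = 'c'
- z = 'c'

Verification:
- uvxyz = 'a' + 'a' + 'bb' + 'c' + 'c' = aabbcc ✓
- |vxy| = |'abbc'| = 4 ≤ 4 ✓
- |vy| = |'ac'| = 2 > 0 ✓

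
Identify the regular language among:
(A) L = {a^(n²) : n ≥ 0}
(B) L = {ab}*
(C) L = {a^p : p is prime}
(B) {ab}*

(B) L = {ab}* is regular.

This can be recognized by a finite automaton (DFA/NFA).
Regular expressions like {ab}* define regular languages.

The other choices are not regular:
- {a^p : p is prime}: After pumping, the length becomes composite
- {a^(n²) : n ≥ 0}: After pumping, length is no longer a perfect square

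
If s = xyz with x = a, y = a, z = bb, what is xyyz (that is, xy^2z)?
aaabb

Given x = 'a', y = 'a', z = 'bb' and i = 2:

xy^2z = x + y·y·...·y (2 times) + z
       = 'a' + 'a'^2 + 'bb'
       = 'a' + 'aa' + 'bb'
       = 'aaabb'

The pumped string is 'aaabb' with length 5.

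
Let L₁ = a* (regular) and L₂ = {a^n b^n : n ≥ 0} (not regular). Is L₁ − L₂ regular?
Yes — L₁ − L₂ is regular.

The only string of a* that lies in {a^n b^n} is ε, so L₁ − L₂ = a* − {ε} = a⁺ = aa*, which is regular.

Note that the bare facts "L₁ regular, L₂ non-regular" do not settle the question by themselves: the closure of regular languages under ∪, ∩, complement and difference applies only when BOTH operands are regular. With a non-regular operand the result can come out regular or non-regular depending on the specific languages, so one has to work out L₁ − L₂ for this particular pair, as above.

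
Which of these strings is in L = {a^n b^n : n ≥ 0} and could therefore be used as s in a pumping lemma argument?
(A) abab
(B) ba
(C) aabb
(C) aabb

The pumping lemma is applied to a string s that lies in L, so first check membership of each option:
- (A) abab has an a after a b, so it is not of the form a^n b^n and is not in L ✗
- (B) ba has an a after a b, so it is not of the form a^n b^n and is not in L ✗
- (C) aabb = a^2 b^2 has equal counts (2 = 2), so it is in L ✓

Only (C) aabb is in L, so it is the only candidate that could play the role of s.
(In a complete proof one picks s in terms of the pumping length p so that |s| ≥ p is guaranteed; a fixed string like aabb illustrates the shape of such an s.)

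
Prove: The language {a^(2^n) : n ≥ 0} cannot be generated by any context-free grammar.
Assume for contradiction that L is context-free, and let p ≥ 1 be the pumping length given by the pumping lemma for CFLs.
Choose s = a^(2^p). Then s ∈ L and |s| = 2^p ≥ p.
By the CFL pumping lemma, s = uvxyz for some u, v, x, y, z with |vxy| ≤ p, |vy| ≥ 1, and uv^i xy^i z ∈ L for every i ≥ 0.
All symbols are a's, so only lengths matter: let k = |vy|, with 1 ≤ k ≤ |vxy| ≤ p < 2^p.

Take i = 2: |uv²xy²z| = 2^p + k, and 2^p < 2^p + k < 2^p + 2^p = 2^(p+1).
So the length lies strictly between consecutive powers of two and is not a power of 2; uv²xy²z ∉ L.

This contradicts the CFL pumping lemma, which requires uv^i xy^i z ∈ L for all i ≥ 0.
Hence L = {a^(2^n) : n ≥ 0} is not context-free. ∎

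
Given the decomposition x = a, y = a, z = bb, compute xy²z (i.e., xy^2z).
aaabb

Given x = 'a', y = 'a', z = 'bb' and i = 2:

xy^2z = x + y·y·...·y (2 times) + z
       = 'a' + 'a'^2 + 'bb'
       = 'a' + 'aa' + 'bb'
       = 'aaabb'

The pumped string is 'aaabb' with length 5.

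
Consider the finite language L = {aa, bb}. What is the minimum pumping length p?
p = 3

For a finite language L, the pumping lemma holds vacuously if p > max|s| for s ∈ L.

The longest string in L = {aa, bb} has length 2.
If p = 3, then no string s ∈ L has |s| ≥ p, so the condition is vacuously true.

The minimum pumping length is p = 3.

Why no smaller p works: for any p ≤ 2, the longest string s ∈ L has |s| = 2 ≥ p, so it would
have to be pumpable; but pumping up (i = 2, 3, ...) produces ever longer strings, which cannot all lie in the
finite language L. So the pumping property fails for every p ≤ 2.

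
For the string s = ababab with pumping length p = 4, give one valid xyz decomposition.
x = 'ab', y = 'a', z = 'bab'

For s = ababab and p = 4, one valid decomposition is:
- x = 'ab' (length 2)
- y = 'a' (length 1)
- z = 'bab' (length 3)

Verification:
- xyz = 'ab' + 'a' + 'bab' = ababab ✓
- |xy| = 3 ≤ 4 ✓
- |y| = 1 > 0 ✓

All pumping lemma constraints are satisfied.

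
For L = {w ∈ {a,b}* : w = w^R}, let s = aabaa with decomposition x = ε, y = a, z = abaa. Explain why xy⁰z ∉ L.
xy⁰z = abaa ∉ L

Pumping with i = 0 replaces y = a by y⁰ = ε:
- Original: s = xyz = aabaa; aabaa reversed is aabaa, the same string, so it is a palindrome and is in L
- Pumped: xy⁰z = ε · ε · abaa = abaa
- abaa reversed is aaba ≠ abaa, so it is not a palindrome and is not in L

The pumping lemma would require xy⁰z ∈ L, so this decomposition yields a contradiction.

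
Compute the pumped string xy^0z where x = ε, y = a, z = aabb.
aabb

Given x = '', y = 'a', z = 'aabb' and i = 0:

xy^0z = x + y·y·...·y (0 times) + z
       = '' + 'a'^0 + 'aabb'
       = '' + '' + 'aabb'
       = 'aabb'

The pumped string is 'aabb' with length 4.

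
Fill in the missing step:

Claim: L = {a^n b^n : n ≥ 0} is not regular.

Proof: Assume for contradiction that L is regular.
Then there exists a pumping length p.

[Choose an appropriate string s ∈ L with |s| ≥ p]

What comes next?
s = a^p b^p

This string is in L (has equal a's and b's) and has length 2p ≥ p.
Any decomposition xyz with |xy| ≤ p means y consists only of a's,
so pumping will unbalance the counts.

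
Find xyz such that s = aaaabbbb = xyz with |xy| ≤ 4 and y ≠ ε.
x = 'a', y = 'a', z = 'aabbbb'

For s = aaaabbbb and p = 4, one valid decomposition is:
- x = 'a' (length 1)
- y = 'a' (length 1)
- z = 'aabbbb' (length 6)

Verification:
- xyz = 'a' + 'a' + 'aabbbb' = aaaabbbb ✓
- |xy| = 2 ≤ 4 ✓
- |y| = 1 > 0 ✓

All pumping lemma constraints are satisfied.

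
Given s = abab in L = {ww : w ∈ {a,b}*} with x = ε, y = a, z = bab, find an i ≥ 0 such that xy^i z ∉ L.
i = 2

xy²z = ε · aa · bab = aabab; aabab has odd length 5, so it cannot be written as ww and is not in L.
(Other choices also work, e.g. i = 0, 3; only i = 1 is guaranteed to stay in L since xy¹z = s.)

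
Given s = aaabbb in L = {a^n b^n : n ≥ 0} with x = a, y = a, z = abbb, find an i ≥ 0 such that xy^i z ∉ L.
i = 0

xy⁰z = a · ε · abbb = aabbb; aabbb has 2 a's and 3 b's; 2 ≠ 3, so it is not in L.
(Other choices also work, e.g. i = 2, 3; only i = 1 is guaranteed to stay in L since xy¹z = s.)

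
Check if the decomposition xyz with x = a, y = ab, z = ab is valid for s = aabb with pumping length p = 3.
Violated: xyz = s

The decomposition x = a, y = ab, z = ab for s = aabb with p = 3
violates the constraint: xyz = s

xyz = 'a' + 'ab' + 'ab' = 'aabab' ≠ 'aabb' = s. The decomposition doesn't reconstruct s.

Pumping lemma constraints:
1. xyz = s (decomposition is valid)
2. |xy| ≤ p
3. |y| > 0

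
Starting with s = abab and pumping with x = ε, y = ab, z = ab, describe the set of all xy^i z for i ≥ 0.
{xy^i z : i ≥ 0} = {(ab)^(i+1) : i ≥ 0} = {ab, abab, ababab, ...}

With x = ε, y = ab, z = ab: Pumping 'ab' gives strings of alternating a's and b's.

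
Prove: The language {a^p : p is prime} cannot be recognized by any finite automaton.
Assume for contradiction that L is regular, and let p ≥ 1 be the pumping length given by the pumping lemma.
Choose a prime q with q ≥ p (one exists because there are infinitely many primes) and let s = a^q. Then s ∈ L and |s| = q ≥ p.
By the pumping lemma, s = xyz for some x, y, z with |xy| ≤ p, |y| ≥ 1, and xy^i z ∈ L for every i ≥ 0.
Here y = a^k for some k with 1 ≤ k ≤ p, and xy^i z = a^(q + (i − 1)k) for every i ≥ 0.

Take i = q + 1: |xy^(q+1) z| = q + qk = q(k + 1).
Both factors satisfy q ≥ 2 and k + 1 ≥ 2, so q(k + 1) is composite, and xy^(q+1) z ∉ L.

This contradicts the pumping lemma, which requires xy^i z ∈ L for all i ≥ 0.
Hence L = {a^p : p is prime} is not regular. ∎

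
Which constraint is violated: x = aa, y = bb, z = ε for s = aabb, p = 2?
Violated: |xy| ≤ p

The decomposition x = aa, y = bb, z = ε for s = aabb with p = 2
violates the constraint: |xy| ≤ p

|xy| = |aabb| = 4 > 2 = p. The decomposition puts too many characters in xy.

Pumping lemma constraints:
1. xyz = s (decomposition is valid)
2. |xy| ≤ p
3. |y| > 0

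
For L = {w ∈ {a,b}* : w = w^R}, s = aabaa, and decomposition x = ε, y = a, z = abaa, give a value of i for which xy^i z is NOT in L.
i = 0

xy⁰z = ε · ε · abaa = abaa; abaa reversed is aaba ≠ abaa, so it is not a palindrome and is not in L.
(Other choices also work, e.g. i = 2, 3; only i = 1 is guaranteed to stay in L since xy¹z = s.)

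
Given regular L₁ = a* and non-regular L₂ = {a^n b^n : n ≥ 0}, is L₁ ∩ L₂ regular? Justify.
Yes — L₁ ∩ L₂ is regular.

A string of a* contains no b's, and the only string of {a^n b^n} with no b's is ε (n = 0). So L₁ ∩ L₂ = {ε}, a finite language, which is regular.

Note that the bare facts "L₁ regular, L₂ non-regular" do not settle the question by themselves: the closure of regular languages under ∪, ∩, complement and difference applies only when BOTH operands are regular. With a non-regular operand the result can come out regular or non-regular depending on the specific languages, so one has to work out L₁ ∩ L₂ for this particular pair, as above.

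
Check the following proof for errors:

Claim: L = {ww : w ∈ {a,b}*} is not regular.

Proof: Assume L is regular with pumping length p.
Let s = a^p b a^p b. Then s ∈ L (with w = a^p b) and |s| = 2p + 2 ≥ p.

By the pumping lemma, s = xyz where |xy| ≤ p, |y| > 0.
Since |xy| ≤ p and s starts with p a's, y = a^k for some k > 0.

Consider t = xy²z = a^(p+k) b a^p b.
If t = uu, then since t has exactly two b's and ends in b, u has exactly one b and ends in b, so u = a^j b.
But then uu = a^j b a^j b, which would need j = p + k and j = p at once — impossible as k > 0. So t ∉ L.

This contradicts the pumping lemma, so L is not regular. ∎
The proof is correct.

This proof is valid because:
1. s = a^p b a^p b is in L and is chosen in terms of p, so |s| ≥ p holds for every p
2. The decomposition analysis is correct: |xy| ≤ p forces y to lie inside the leading a's
3. The contradiction is valid: the argument shows a^(p+k) b a^p b cannot be split into two equal halves
4. The conclusion follows logically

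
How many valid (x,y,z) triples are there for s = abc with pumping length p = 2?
3

For s = 'abc' with pumping length p = 2:

Constraints: |xy| ≤ 2, |y| > 0

Valid decompositions (|xy| ≤ p, |y| ≥ 1):
  • x='', y='a', z='bc'
  • x='a', y='b', z='c'
  • x='', y='ab', z='c'

Total count: 3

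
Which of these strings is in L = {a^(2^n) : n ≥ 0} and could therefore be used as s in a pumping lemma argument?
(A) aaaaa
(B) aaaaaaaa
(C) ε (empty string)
(B) aaaaaaaa

The pumping lemma is applied to a string s that lies in L, so first check membership of each option:
- (A) aaaaa has length 5, strictly between 2^2 = 4 and 2^3 = 8, so it is not in L ✗
- (B) aaaaaaaa has length 8 = 2^3, so it is in L ✓
- (C) ε has length 0, which is not a power of 2, so it is not in L ✗

Only (B) aaaaaaaa is in L, so it is the only candidate that could play the role of s.
(In a complete proof one picks s in terms of the pumping length p so that |s| ≥ p is guaranteed; a fixed string like aaaaaaaa illustrates the shape of such an s.)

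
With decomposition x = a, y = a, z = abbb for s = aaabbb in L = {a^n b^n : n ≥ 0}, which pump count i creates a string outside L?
i = 0

xy⁰z = a · ε · abbb = aabbb; aabbb has 2 a's and 3 b's; 2 ≠ 3, so it is not in L.
(Other choices also work, e.g. i = 2, 3; only i = 1 is guaranteed to stay in L since xy¹z = s.)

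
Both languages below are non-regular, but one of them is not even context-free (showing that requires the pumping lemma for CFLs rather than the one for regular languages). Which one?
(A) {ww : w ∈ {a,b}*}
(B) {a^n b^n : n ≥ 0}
(A) {ww : w ∈ {a,b}*}

(A) {ww : w ∈ {a,b}*} requires the CFL pumping lemma.

- {a^n b^n : n ≥ 0} is context-free (but not regular)
  • Can be shown non-regular with the regular pumping lemma
  • After pumping, the number of a's and b's become unequal

- {ww : w ∈ {a,b}*} is NOT context-free
  • Requires the CFL pumping lemma to prove
  • Cannot verify equality of two arbitrary substrings

The CFL pumping lemma is "stronger" in that it can prove non-membership
in the larger class of context-free languages.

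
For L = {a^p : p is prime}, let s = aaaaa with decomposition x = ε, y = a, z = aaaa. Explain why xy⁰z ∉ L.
xy⁰z = aaaa ∉ L

Pumping with i = 0 replaces y = a by y⁰ = ε:
- Original: s = xyz = aaaaa; aaaaa has length 5, which is prime, so it is in L
- Pumped: xy⁰z = ε · ε · aaaa = aaaa
- aaaa has length 4 = 2 × 2, which is not prime, so it is not in L

The pumping lemma would require xy⁰z ∈ L, so this decomposition yields a contradiction.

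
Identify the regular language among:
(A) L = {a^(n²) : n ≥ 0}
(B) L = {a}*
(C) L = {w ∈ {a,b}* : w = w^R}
(B) {a}*

(B) L = {a}* is regular.

This can be recognized by a finite automaton (DFA/NFA).
Regular expressions like {a}* define regular languages.

The other choices are not regular:
- {a^(n²) : n ≥ 0}: After pumping, length is no longer a perfect square
- {w ∈ {a,b}* : w = w^R}: After pumping, the string is no longer symmetric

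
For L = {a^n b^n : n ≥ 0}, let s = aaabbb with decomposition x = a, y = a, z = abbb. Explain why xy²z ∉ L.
xy²z = aaaabbb ∉ L

Pumping with i = 2 replaces y = a by y² = aa:
- Original: s = xyz = aaabbb; aaabbb = a^3 b^3 has equal counts (3 = 3), so it is in L
- Pumped: xy²z = a · aa · abbb = aaaabbb
- aaaabbb has 4 a's and 3 b's; 4 ≠ 3, so it is not in L

The pumping lemma would require xy²z ∈ L, so this decomposition yields a contradiction.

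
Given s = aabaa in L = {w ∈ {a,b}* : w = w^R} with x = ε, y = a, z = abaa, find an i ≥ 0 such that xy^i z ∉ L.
i = 2

xy²z = ε · aa · abaa = aaabaa; aaabaa reversed is aabaaa ≠ aaabaa, so it is not a palindrome and is not in L.
(Other choices also work, e.g. i = 0, 3; only i = 1 is guaranteed to stay in L since xy¹z = s.)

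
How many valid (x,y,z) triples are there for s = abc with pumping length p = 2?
3

For s = 'abc' with pumping length p = 2:

Constraints: |xy| ≤ 2, |y| > 0

Valid decompositions (|xy| ≤ p, |y| ≥ 1):
  • x='', y='a', z='bc'
  • x='a', y='b', z='c'
  • x='', y='ab', z='c'

Total count: 3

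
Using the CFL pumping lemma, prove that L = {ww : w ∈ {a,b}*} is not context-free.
Assume for contradiction that L is context-free, and let p ≥ 1 be the pumping length given by the pumping lemma for CFLs.
Choose s = a^p b^p a^p b^p. Then s ∈ L (take w = a^p b^p) and |s| = 4p ≥ p.
By the CFL pumping lemma, s = uvxyz for some u, v, x, y, z with |vxy| ≤ p, |vy| ≥ 1, and uv^i xy^i z ∈ L for every i ≥ 0.

Write s as four blocks A₁ B₁ A₂ B₂ with A₁ = A₂ = a^p and B₁ = B₂ = b^p. Since |vxy| ≤ p, the window vxy lies inside at most two adjacent blocks. Take i = 0 and let t = uxz, so |t| = 4p − |vy| with 1 ≤ |vy| ≤ p. If |t| is odd, t ∉ L immediately, so assume |vy| is even (hence |vy| ≥ 2) and |t|/2 = 2p − |vy|/2, which satisfies p ≤ |t|/2 ≤ 2p − 1.

Case 1 (vxy inside A₁B₁): t = a^(p−j) b^(p−l) a^p b^p with j + l = |vy|. The second half of t has length < 2p, so it is a suffix of the trailing a^p b^p and ends in b; the first half is a^(p−j) b^(p−l) a^((j+l)/2), which ends in a because (j+l)/2 ≥ 1. The halves differ, so t ∉ L.

Case 2 (vxy inside B₁A₂, straddling the middle): t = a^p b^(p−j) a^(p−l) b^p with j + l = |vy|. If t = ww, then w is a prefix of t of length ≥ p, so w begins with a^p; and w is a suffix of t of length ≥ p, so w ends with b^p. That forces |w| ≥ 2p, contradicting |w| = |t|/2 ≤ 2p − 1. So t ∉ L.

Case 3 (vxy inside A₂B₂): t = a^p b^p a^(p−j) b^(p−l) with j + l = |vy|. The first half of t is a prefix of a^p b^p, so it begins with a; the second half is b^((j+l)/2) a^(p−j) b^(p−l), which begins with b. The halves differ, so t ∉ L.

In every case uv⁰xy⁰z = uxz ∉ L.

This contradicts the CFL pumping lemma, which requires uv^i xy^i z ∈ L for all i ≥ 0.
Hence L = {ww : w ∈ {a,b}*} is not context-free. ∎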